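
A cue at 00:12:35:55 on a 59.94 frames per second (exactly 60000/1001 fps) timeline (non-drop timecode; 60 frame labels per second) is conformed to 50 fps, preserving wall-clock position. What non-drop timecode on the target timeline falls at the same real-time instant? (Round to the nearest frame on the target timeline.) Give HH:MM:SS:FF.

Source frame index: (0×3600 + 12×60 + 35) × 60 + 55 = 45355.
Real time: 45355 / (60000/1001) = 9080071/12000 s.
Target frame: (9080071/12000) × (50) = 9080071/240 ≈ 37833.629 → 37834.
At 50 labels/s: frame 37834 → 00:12:36:34.

00:12:36:34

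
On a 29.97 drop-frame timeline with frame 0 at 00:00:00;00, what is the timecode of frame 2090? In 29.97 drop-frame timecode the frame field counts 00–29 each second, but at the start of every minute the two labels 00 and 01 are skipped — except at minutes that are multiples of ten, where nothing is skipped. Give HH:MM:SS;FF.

00:01:09;22

Each 10-minute DF block holds 10 × 60 × 30 − 9 × 2 = 17982 frames. 2090 ÷ 17982 → 0 full blocks, remainder 2090.
Within the partial block the first minute is 1800 frames and each further minute 1798, so 1 further minute boundary passed. Total skipped labels = 18 × 0 + 2 × 1 = 2.
Non-drop label index = 2090 + 2 = 2092; at 30 labels/s that is 00:01:09:22, i.e. DF 00:01:09;22.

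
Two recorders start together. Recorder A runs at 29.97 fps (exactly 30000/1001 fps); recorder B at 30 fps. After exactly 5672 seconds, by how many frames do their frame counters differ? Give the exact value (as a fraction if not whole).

A emits 30000/1001 × 5672 = 170160000/1001 frames; B emits 30 × 5672 = 170160.
Difference = 170160/1001 frames (≈ 169.9900); B is ahead of A.

170160/1001 frames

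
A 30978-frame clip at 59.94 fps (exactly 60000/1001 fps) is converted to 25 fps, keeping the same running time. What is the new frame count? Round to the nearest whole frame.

12920 frames

Frames at target rate = 30978 × (25) / (60000/1001) = 5168163/400 ≈ 12920.407.
Nearest whole frame: 12920.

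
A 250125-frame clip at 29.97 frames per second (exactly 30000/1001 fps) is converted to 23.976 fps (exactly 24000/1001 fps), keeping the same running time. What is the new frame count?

Target frames = source frames × (target rate / source rate) = 250125 × (24000/1001)/(30000/1001) = 250125 × 4/5 = 200100.

200100 frames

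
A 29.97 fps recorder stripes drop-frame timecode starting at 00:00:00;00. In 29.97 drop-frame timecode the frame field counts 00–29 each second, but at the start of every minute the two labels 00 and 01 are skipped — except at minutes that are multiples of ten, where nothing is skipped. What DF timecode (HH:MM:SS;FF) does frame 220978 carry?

Each 10-minute DF block holds 10 × 60 × 30 − 9 × 2 = 17982 frames. 220978 ÷ 17982 → 12 full blocks, remainder 5194.
Within the partial block the first minute is 1800 frames and each further minute 1798, so 2 further minute boundaries passed. Total skipped labels = 18 × 12 + 2 × 2 = 220.
Non-drop label index = 220978 + 220 = 221198; at 30 labels/s that is 02:02:53:08, i.e. DF 02:02:53;08.

02:02:53;08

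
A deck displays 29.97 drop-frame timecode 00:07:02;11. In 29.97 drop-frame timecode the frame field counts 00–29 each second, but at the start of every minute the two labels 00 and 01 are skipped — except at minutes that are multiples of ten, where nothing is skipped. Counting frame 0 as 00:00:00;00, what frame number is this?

As if non-drop at 30 labels/s: (0 × 3600 + 7 × 60 + 2) × 30 + 11 = 12671.
Minute boundaries passed: 7; those not divisible by 10: 7 − 0 = 7; dropped labels = 2 × 7 = 14.
Actual frame index = 12671 − 14 = 12657.

12657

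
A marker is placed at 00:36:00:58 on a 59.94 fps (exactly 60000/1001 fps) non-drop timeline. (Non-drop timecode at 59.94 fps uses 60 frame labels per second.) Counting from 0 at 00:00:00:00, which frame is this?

129658

Total seconds to the label: (0 × 3600 + 36 × 60 + 0) = 2160.
Frame index = 2160 × 60 + 58 = 129658.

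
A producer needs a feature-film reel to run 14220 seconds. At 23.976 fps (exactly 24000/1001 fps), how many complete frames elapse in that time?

Frames = 14220 × 24000/1001 = 341280000/1001 ≈ 340939.0609.
Complete frames: 340939.

340939 frames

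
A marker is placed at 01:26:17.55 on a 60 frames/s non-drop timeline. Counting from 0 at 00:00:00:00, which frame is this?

Total seconds to the label: (1 × 3600 + 26 × 60 + 17) = 5177.
Frame index = 5177 × 60 + 55 = 310675.

frame 310675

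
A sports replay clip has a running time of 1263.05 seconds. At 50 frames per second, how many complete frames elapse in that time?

Frames = 1263.05 × 50 = 126305/2 ≈ 63152.5000.
Complete frames: 63152.

63152 frames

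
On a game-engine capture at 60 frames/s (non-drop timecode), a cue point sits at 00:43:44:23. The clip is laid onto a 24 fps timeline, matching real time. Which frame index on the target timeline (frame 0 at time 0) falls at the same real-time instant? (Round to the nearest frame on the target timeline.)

frame 62985

Source frame index: (0×3600 + 43×60 + 44) × 60 + 23 = 157463.
Real time: 157463 / (60) = 157463/60 s.
Target frame: (157463/60) × (24) = 314926/5 ≈ 62985.200 → 62985.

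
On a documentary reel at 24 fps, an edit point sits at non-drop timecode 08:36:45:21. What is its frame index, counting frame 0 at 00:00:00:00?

frame 744141

Total seconds to the label: (8 × 3600 + 36 × 60 + 45) = 31005.
Frame index = 31005 × 24 + 21 = 744141.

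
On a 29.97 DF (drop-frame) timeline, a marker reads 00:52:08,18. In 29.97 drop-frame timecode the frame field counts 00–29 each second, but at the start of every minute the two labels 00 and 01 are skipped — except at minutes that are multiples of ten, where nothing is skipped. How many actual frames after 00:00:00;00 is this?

93764

As if non-drop at 30 labels/s: (0 × 3600 + 52 × 60 + 8) × 30 + 18 = 93858.
Minute boundaries passed: 52; those not divisible by 10: 52 − 5 = 47; dropped labels = 2 × 47 = 94.
Actual frame index = 93858 − 94 = 93764.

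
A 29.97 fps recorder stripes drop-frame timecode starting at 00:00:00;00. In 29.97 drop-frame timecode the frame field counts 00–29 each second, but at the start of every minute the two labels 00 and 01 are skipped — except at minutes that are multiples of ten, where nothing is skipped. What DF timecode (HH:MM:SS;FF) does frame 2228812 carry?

Each 10-minute DF block holds 10 × 60 × 30 − 9 × 2 = 17982 frames. 2228812 ÷ 17982 → 123 full blocks, remainder 17026.
Within the partial block the first minute is 1800 frames and each further minute 1798, so 9 further minute boundaries passed. Total skipped labels = 18 × 123 + 2 × 9 = 2232.
Non-drop label index = 2228812 + 2232 = 2231044; at 30 labels/s that is 20:39:28:04, i.e. DF 20:39:28;04.

20:39:28;04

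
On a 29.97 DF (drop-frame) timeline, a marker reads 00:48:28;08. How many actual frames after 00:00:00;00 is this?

87160

As if non-drop at 30 labels/s: (0 × 3600 + 48 × 60 + 28) × 30 + 8 = 87248.
Minute boundaries passed: 48; those not divisible by 10: 48 − 4 = 44; dropped labels = 2 × 44 = 88.
Actual frame index = 87248 − 88 = 87160.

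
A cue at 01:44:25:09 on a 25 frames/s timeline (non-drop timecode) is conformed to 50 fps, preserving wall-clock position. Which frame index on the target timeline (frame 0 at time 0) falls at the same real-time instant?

Source frame index: (1×3600 + 44×60 + 25) × 25 + 9 = 156634.
Real time: 156634 / (25) = 156634/25 s.
Target frame: (156634/25) × (50) = 313268.

frame 313268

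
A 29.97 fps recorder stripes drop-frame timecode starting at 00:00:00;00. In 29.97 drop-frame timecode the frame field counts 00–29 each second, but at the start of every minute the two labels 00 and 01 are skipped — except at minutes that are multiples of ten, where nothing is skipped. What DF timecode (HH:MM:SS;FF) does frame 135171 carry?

01:15:10;07

Ten DF minutes hold 17982 frames, so frame 135171 lies in block 7 (frames 125874–143855) with 9297 frames into that block.
The block's first minute is 1800 frames and the rest 1798 each; 9297 frames reaches minute 5, so 7 × 18 + 5 × 2 = 136 labels have been skipped so far.
Adding those back, label number 135171 + 136 = 135307 at 30 labels/s is 4510 s + 7 f = 1 h 15 min 10 s frame 7, i.e. 01:15:10;07.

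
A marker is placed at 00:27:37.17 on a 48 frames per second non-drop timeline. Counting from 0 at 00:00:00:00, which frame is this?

frame 79553

Total seconds to the label: (0 × 3600 + 27 × 60 + 37) = 1657.
Frame index = 1657 × 48 + 17 = 79553.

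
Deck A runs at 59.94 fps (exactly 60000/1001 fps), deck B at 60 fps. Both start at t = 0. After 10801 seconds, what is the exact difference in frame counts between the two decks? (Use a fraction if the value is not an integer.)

A emits 60000/1001 × 10801 = 92580000/143 frames; B emits 60 × 10801 = 648060.
Difference = 92580/143 frames (≈ 647.4126); B is ahead of A.

92580/143 frames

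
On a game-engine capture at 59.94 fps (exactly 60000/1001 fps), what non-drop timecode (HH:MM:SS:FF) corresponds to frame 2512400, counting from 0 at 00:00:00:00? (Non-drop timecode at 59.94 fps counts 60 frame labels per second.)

11:37:53:20

2512400 ÷ 60 = 41873 full seconds, remainder 20 frames.
41873 s = 11 h 37 min 53 s.
Timecode: 11:37:53:20.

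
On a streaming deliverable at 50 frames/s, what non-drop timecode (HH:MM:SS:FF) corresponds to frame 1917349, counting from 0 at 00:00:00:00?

1917349 ÷ 50 = 38346 full seconds, remainder 49 frames.
38346 s = 10 h 39 min 6 s.
Timecode: 10:39:06:49.

10:39:06:49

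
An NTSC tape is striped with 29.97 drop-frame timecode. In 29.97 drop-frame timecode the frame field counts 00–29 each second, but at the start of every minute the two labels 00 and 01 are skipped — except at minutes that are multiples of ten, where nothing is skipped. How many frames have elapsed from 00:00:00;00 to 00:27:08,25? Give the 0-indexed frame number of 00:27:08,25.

Complete 10-minute blocks: 2, each 17982 frames → 35964.
Remaining 7 whole minutes in the current block: 1800 + 6 × 1798 = 12588 frames.
Within the current minute: 8 × 30 + 25 − 2 = 263 (labels ;00/;01 skipped at this minute). Total = 35964 + 12588 + 263 = 48815.

48815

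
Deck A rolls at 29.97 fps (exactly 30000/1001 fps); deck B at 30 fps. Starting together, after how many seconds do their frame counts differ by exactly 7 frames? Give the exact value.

The gap grows by |30 − 30000/1001| = 30/1001 frames per second.
Time for a 7-frame gap: 7 ÷ (30/1001) = 7007/30 s.

7007/30 seconds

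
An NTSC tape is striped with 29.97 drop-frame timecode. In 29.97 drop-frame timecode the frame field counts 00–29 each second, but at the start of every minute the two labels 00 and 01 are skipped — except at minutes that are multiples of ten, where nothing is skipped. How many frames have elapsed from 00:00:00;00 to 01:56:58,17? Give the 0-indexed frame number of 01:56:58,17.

210347

As if non-drop at 30 labels/s: (1 × 3600 + 56 × 60 + 58) × 30 + 17 = 210557.
Minute boundaries passed: 116; those not divisible by 10: 116 − 11 = 105; dropped labels = 2 × 105 = 210.
Actual frame index = 210557 − 210 = 210347.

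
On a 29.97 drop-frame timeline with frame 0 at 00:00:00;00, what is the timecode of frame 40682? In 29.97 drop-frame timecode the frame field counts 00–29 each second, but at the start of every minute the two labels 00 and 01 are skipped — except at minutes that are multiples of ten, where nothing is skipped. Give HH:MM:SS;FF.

00:22:37;12

Ten DF minutes hold 17982 frames, so frame 40682 lies in block 2 (frames 35964–53945) with 4718 frames into that block.
The block's first minute is 1800 frames and the rest 1798 each; 4718 frames reaches minute 2, so 2 × 18 + 2 × 2 = 40 labels have been skipped so far.
Adding those back, label number 40682 + 40 = 40722 at 30 labels/s is 1357 s + 12 f = 0 h 22 min 37 s frame 12, i.e. 00:22:37;12.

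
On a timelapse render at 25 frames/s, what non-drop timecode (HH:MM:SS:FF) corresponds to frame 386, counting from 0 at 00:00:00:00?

00:00:15:11

386 ÷ 25 = 15 full seconds, remainder 11 frames.
15 s = 0 h 0 min 15 s.
Timecode: 00:00:15:11.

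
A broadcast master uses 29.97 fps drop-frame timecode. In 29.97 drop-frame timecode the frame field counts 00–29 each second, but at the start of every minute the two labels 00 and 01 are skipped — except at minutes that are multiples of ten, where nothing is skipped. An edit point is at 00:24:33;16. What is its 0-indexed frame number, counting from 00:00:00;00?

44162

Complete 10-minute blocks: 2, each 17982 frames → 35964.
Remaining 4 whole minutes in the current block: 1800 + 3 × 1798 = 7194 frames.
Within the current minute: 33 × 30 + 16 − 2 = 1004 (labels ;00/;01 skipped at this minute). Total = 35964 + 7194 + 1004 = 44162.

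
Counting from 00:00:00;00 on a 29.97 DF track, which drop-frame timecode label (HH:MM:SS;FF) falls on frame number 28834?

Ten DF minutes hold 17982 frames, so frame 28834 lies in block 1 (frames 17982–35963) with 10852 frames into that block.
The block's first minute is 1800 frames and the rest 1798 each; 10852 frames reaches minute 6, so 1 × 18 + 6 × 2 = 30 labels have been skipped so far.
Adding those back, label number 28834 + 30 = 28864 at 30 labels/s is 962 s + 4 f = 0 h 16 min 2 s frame 4, i.e. 00:16:02;04.

00:16:02;04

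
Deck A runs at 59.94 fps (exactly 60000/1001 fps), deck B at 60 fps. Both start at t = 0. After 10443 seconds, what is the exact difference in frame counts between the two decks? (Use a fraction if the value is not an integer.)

626580/1001 frames

A emits 60000/1001 × 10443 = 626580000/1001 frames; B emits 60 × 10443 = 626580.
Difference = 626580/1001 frames (≈ 625.9540); B is ahead of A.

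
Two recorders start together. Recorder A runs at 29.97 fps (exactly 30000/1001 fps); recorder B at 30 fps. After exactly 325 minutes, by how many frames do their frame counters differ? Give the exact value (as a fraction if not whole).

325 min = 19500 s.
A emits 30000/1001 × 19500 = 45000000/77 frames; B emits 30 × 19500 = 585000.
Difference = 45000/77 frames (≈ 584.4156); B is ahead of A.

45000/77 frames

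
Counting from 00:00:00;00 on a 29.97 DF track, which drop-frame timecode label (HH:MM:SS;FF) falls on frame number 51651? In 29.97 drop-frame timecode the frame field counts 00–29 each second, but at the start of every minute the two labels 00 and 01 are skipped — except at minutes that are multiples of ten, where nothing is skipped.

Each 10-minute DF block holds 10 × 60 × 30 − 9 × 2 = 17982 frames. 51651 ÷ 17982 → 2 full blocks, remainder 15687.
Within the partial block the first minute is 1800 frames and each further minute 1798, so 8 further minute boundaries passed. Total skipped labels = 18 × 2 + 2 × 8 = 52.
Non-drop label index = 51651 + 52 = 51703; at 30 labels/s that is 00:28:43:13, i.e. DF 00:28:43;13.

00:28:43;13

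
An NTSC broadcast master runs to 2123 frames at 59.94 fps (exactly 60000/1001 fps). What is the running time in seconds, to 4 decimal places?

35.4187 seconds

Running time = 2123 × 1001/60000 = 2125123/60000 s ≈ 35.4187 s.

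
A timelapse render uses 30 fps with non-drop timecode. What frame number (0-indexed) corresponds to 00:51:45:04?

93154

Total seconds to the label: (0 × 3600 + 51 × 60 + 45) = 3105.
Frame index = 3105 × 30 + 4 = 93154.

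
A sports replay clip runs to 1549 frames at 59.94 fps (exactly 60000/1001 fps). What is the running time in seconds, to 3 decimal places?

25.842 seconds

Running time = 1549 × 1001/60000 = 1550549/60000 s ≈ 25.842 s.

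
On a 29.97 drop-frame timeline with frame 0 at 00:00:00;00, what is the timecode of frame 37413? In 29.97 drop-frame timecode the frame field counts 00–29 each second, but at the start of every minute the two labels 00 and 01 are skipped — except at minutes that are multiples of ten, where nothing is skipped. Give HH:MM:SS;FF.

Ten DF minutes hold 17982 frames, so frame 37413 lies in block 2 (frames 35964–53945) with 1449 frames into that block.
The block's first minute is 1800 frames and the rest 1798 each; 1449 frames reaches minute 0, so 2 × 18 + 0 × 2 = 36 labels have been skipped so far.
Adding those back, label number 37413 + 36 = 37449 at 30 labels/s is 1248 s + 9 f = 0 h 20 min 48 s frame 9, i.e. 00:20:48;09.

00:20:48;09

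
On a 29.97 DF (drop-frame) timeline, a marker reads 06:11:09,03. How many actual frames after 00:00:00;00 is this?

667405

Complete 10-minute blocks: 37, each 17982 frames → 665334.
Remaining 1 whole minute in the current block: 1800 + 0 × 1798 = 1800 frames.
Within the current minute: 9 × 30 + 3 − 2 = 271 (labels ;00/;01 skipped at this minute). Total = 665334 + 1800 + 271 = 667405.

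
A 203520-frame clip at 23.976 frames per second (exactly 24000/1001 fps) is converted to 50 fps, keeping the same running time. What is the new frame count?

Target frames = source frames × (target rate / source rate) = 203520 × (50)/(24000/1001) = 203520 × 1001/480 = 424424.

424424 frames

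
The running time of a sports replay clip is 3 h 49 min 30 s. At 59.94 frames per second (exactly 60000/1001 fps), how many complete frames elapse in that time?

825374 frames

3 h 49 min 30 s = 13770 s.
Frames = 13770 × 60000/1001 = 826200000/1001 ≈ 825374.6254.
Complete frames: 825374.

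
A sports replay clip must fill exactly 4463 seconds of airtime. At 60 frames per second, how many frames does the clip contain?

Frames = 4463 × 60 = 267780.

267780 frames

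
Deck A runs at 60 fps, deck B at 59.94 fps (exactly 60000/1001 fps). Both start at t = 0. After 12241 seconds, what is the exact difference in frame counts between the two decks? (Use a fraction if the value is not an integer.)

734460/1001 frames

A emits 60 × 12241 = 734460 frames; B emits 60000/1001 × 12241 = 734460000/1001.
Difference = 734460/1001 frames (≈ 733.7263); B is behind A.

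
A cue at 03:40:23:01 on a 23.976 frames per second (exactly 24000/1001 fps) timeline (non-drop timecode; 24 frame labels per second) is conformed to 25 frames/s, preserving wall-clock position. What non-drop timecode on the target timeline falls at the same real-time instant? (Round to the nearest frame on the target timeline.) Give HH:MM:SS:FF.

03:40:36:07

Source frame index: (3×3600 + 40×60 + 23) × 24 + 1 = 317353.
Real time: 317353 / (24000/1001) = 317670353/24000 s.
Target frame: (317670353/24000) × (25) = 317670353/960 ≈ 330906.618 → 330907.
At 25 labels/s: frame 330907 → 03:40:36:07.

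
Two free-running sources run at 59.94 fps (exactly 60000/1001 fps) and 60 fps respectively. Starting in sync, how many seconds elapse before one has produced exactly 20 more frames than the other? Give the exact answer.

The gap grows by |60 − 60000/1001| = 60/1001 frames per second.
Time for a 20-frame gap: 20 ÷ (60/1001) = 1001/3 s.

1001/3 seconds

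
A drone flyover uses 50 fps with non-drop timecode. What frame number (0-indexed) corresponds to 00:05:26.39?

frame 16339

Total seconds to the label: (0 × 3600 + 5 × 60 + 26) = 326.
Frame index = 326 × 50 + 39 = 16339.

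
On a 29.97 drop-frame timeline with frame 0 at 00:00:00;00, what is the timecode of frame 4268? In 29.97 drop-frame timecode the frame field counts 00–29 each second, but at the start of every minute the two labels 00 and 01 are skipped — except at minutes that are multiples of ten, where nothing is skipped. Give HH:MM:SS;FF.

00:02:22;12

Ten DF minutes hold 17982 frames, so frame 4268 lies in block 0 (frames 0–17981) with 4268 frames into that block.
The block's first minute is 1800 frames and the rest 1798 each; 4268 frames reaches minute 2, so 0 × 18 + 2 × 2 = 4 labels have been skipped so far.
Adding those back, label number 4268 + 4 = 4272 at 30 labels/s is 142 s + 12 f = 0 h 2 min 22 s frame 12, i.e. 00:02:22;12.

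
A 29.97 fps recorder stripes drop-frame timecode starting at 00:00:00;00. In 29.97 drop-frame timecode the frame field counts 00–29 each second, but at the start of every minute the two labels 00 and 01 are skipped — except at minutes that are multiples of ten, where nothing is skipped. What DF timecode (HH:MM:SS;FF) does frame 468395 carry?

Ten DF minutes hold 17982 frames, so frame 468395 lies in block 26 (frames 467532–485513) with 863 frames into that block.
The block's first minute is 1800 frames and the rest 1798 each; 863 frames reaches minute 0, so 26 × 18 + 0 × 2 = 468 labels have been skipped so far.
Adding those back, label number 468395 + 468 = 468863 at 30 labels/s is 15628 s + 23 f = 4 h 20 min 28 s frame 23, i.e. 04:20:28;23.

04:20:28;23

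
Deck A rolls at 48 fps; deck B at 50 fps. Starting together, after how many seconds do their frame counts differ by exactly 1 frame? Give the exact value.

0.5 seconds

The gap grows by |50 − 48| = 2 frames per second.
Time for a 1-frame gap: 1 ÷ (2) = 0.5 s.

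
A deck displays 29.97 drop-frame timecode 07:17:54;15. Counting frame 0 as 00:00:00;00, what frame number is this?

787447

Complete 10-minute blocks: 43, each 17982 frames → 773226.
Remaining 7 whole minutes in the current block: 1800 + 6 × 1798 = 12588 frames.
Within the current minute: 54 × 30 + 15 − 2 = 1633 (labels ;00/;01 skipped at this minute). Total = 773226 + 12588 + 1633 = 787447.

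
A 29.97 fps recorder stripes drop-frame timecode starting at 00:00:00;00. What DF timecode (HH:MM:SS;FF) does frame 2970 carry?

00:01:39;02

Each 10-minute DF block holds 10 × 60 × 30 − 9 × 2 = 17982 frames. 2970 ÷ 17982 → 0 full blocks, remainder 2970.
Within the partial block the first minute is 1800 frames and each further minute 1798, so 1 further minute boundary passed. Total skipped labels = 18 × 0 + 2 × 1 = 2.
Non-drop label index = 2970 + 2 = 2972; at 30 labels/s that is 00:01:39:02, i.e. DF 00:01:39;02.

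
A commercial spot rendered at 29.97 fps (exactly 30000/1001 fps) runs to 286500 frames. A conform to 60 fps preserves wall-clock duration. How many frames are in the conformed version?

573573 frames

Target frames = source frames × (target rate / source rate) = 286500 × (60)/(30000/1001) = 286500 × 1001/500 = 573573.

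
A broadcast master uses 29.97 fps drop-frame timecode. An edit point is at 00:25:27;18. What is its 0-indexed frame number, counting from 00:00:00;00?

As if non-drop at 30 labels/s: (0 × 3600 + 25 × 60 + 27) × 30 + 18 = 45828.
Minute boundaries passed: 25; those not divisible by 10: 25 − 2 = 23; dropped labels = 2 × 23 = 46.
Actual frame index = 45828 − 46 = 45782.

45782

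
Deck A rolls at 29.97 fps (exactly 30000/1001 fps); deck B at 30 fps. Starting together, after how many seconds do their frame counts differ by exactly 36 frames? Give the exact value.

1201.2 seconds

The gap grows by |30 − 30000/1001| = 30/1001 frames per second.
Time for a 36-frame gap: 36 ÷ (30/1001) = 1201.2 s.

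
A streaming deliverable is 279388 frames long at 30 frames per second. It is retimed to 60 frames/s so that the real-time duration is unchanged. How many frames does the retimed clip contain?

Target frames = source frames × (target rate / source rate) = 279388 × (60)/(30) = 279388 × 2 = 558776.

558776 frames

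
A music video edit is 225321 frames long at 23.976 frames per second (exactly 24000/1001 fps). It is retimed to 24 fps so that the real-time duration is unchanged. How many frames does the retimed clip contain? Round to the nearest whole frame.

225546 frames

Frames at target rate = 225321 × (24) / (24000/1001) = 225546321/1000 ≈ 225546.321.
Nearest whole frame: 225546.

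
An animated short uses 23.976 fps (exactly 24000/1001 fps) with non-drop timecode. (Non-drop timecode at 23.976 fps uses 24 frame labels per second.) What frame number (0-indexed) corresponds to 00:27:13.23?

Total seconds to the label: (0 × 3600 + 27 × 60 + 13) = 1633.
Frame index = 1633 × 24 + 23 = 39215.

39215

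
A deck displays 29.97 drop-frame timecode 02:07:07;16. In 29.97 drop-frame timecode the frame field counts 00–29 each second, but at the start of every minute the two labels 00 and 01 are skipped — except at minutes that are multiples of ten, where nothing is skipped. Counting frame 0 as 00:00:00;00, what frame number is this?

As if non-drop at 30 labels/s: (2 × 3600 + 7 × 60 + 7) × 30 + 16 = 228826.
Minute boundaries passed: 127; those not divisible by 10: 127 − 12 = 115; dropped labels = 2 × 115 = 230.
Actual frame index = 228826 − 230 = 228596.

228596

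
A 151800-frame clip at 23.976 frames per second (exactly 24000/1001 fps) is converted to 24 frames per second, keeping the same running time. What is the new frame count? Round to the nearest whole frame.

Frames at target rate = 151800 × (24) / (24000/1001) = 759759/5 ≈ 151951.800.
Nearest whole frame: 151952.

151952 frames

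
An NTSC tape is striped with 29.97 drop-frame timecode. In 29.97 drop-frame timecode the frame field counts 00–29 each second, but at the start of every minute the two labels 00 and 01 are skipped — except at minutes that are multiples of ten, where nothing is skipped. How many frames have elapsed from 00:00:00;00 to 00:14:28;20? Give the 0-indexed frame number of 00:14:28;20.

26034

As if non-drop at 30 labels/s: (0 × 3600 + 14 × 60 + 28) × 30 + 20 = 26060.
Minute boundaries passed: 14; those not divisible by 10: 14 − 1 = 13; dropped labels = 2 × 13 = 26.
Actual frame index = 26060 − 26 = 26034.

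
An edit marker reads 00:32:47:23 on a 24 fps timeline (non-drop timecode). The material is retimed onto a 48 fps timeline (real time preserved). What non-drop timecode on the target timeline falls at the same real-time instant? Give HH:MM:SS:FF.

00:32:47:46

Source frame index: (0×3600 + 32×60 + 47) × 24 + 23 = 47231.
Real time: 47231 / (24) = 47231/24 s.
Target frame: (47231/24) × (48) = 94462.
At 48 labels/s: frame 94462 → 00:32:47:46.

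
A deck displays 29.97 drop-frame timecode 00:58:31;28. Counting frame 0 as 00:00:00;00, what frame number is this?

As if non-drop at 30 labels/s: (0 × 3600 + 58 × 60 + 31) × 30 + 28 = 105358.
Minute boundaries passed: 58; those not divisible by 10: 58 − 5 = 53; dropped labels = 2 × 53 = 106.
Actual frame index = 105358 − 106 = 105252.

105252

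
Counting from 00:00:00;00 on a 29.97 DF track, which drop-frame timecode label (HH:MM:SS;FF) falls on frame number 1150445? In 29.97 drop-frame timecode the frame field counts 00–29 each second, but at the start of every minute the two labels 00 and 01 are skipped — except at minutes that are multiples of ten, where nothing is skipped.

Ten DF minutes hold 17982 frames, so frame 1150445 lies in block 63 (frames 1132866–1150847) with 17579 frames into that block.
The block's first minute is 1800 frames and the rest 1798 each; 17579 frames reaches minute 9, so 63 × 18 + 9 × 2 = 1152 labels have been skipped so far.
Adding those back, label number 1150445 + 1152 = 1151597 at 30 labels/s is 38386 s + 17 f = 10 h 39 min 46 s frame 17, i.e. 10:39:46;17.

10:39:46;17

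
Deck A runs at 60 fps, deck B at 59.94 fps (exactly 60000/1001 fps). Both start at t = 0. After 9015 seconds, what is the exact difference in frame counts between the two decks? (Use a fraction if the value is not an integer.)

540900/1001 frames

A emits 60 × 9015 = 540900 frames; B emits 60000/1001 × 9015 = 540900000/1001.
Difference = 540900/1001 frames (≈ 540.3596); B is behind A.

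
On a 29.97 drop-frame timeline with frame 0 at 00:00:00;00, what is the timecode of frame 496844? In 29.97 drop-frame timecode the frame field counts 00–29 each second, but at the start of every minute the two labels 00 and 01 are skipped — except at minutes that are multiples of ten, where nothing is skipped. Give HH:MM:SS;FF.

Ten DF minutes hold 17982 frames, so frame 496844 lies in block 27 (frames 485514–503495) with 11330 frames into that block.
The block's first minute is 1800 frames and the rest 1798 each; 11330 frames reaches minute 6, so 27 × 18 + 6 × 2 = 498 labels have been skipped so far.
Adding those back, label number 496844 + 498 = 497342 at 30 labels/s is 16578 s + 2 f = 4 h 36 min 18 s frame 2, i.e. 04:36:18;02.

04:36:18;02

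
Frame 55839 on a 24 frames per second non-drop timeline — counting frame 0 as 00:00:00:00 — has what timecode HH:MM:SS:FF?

55839 ÷ 24 = 2326 full seconds, remainder 15 frames.
2326 s = 0 h 38 min 46 s.
Timecode: 00:38:46:15.

00:38:46:15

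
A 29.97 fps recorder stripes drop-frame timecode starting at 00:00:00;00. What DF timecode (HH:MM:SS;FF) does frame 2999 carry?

Each 10-minute DF block holds 10 × 60 × 30 − 9 × 2 = 17982 frames. 2999 ÷ 17982 → 0 full blocks, remainder 2999.
Within the partial block the first minute is 1800 frames and each further minute 1798, so 1 further minute boundary passed. Total skipped labels = 18 × 0 + 2 × 1 = 2.
Non-drop label index = 2999 + 2 = 3001; at 30 labels/s that is 00:01:40:01, i.e. DF 00:01:40;01.

00:01:40;01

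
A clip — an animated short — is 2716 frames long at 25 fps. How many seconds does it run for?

108.64 seconds

Running time = 2716 / (25) = 108.64 s.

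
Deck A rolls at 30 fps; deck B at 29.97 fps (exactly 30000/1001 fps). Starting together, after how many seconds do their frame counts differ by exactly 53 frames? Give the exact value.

53053/30 seconds

The gap grows by |30000/1001 − 30| = 30/1001 frames per second.
Time for a 53-frame gap: 53 ÷ (30/1001) = 53053/30 s.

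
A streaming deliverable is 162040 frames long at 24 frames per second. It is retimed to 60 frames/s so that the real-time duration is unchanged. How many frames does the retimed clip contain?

405100 frames

Frames at target rate = 162040 × (60) / (24) = 405100.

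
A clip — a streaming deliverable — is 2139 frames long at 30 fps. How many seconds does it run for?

71.3 seconds

Running time = 2139 / (30) = 71.3 s.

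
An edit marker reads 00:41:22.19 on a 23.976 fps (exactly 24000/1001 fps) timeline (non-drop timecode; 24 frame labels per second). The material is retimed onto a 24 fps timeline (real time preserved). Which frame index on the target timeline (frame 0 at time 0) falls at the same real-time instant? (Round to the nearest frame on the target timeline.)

frame 59647

Source frame index: (0×3600 + 41×60 + 22) × 24 + 19 = 59587.
Real time: 59587 / (24000/1001) = 59646587/24000 s.
Target frame: (59646587/24000) × (24) = 59646587/1000 ≈ 59646.587 → 59647.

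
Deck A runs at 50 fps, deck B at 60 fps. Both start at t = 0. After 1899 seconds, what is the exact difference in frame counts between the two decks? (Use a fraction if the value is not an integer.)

18990 frames

A emits 50 × 1899 = 94950 frames; B emits 60 × 1899 = 113940.
Difference = 18990 frames; B is ahead of A.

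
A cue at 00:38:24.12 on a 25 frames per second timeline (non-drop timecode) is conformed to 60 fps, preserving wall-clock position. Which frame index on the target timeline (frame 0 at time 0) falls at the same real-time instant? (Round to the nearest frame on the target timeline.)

Source frame index: (0×3600 + 38×60 + 24) × 25 + 12 = 57612.
Real time: 57612 / (25) = 57612/25 s.
Target frame: (57612/25) × (60) = 691344/5 ≈ 138268.800 → 138269.

frame 138269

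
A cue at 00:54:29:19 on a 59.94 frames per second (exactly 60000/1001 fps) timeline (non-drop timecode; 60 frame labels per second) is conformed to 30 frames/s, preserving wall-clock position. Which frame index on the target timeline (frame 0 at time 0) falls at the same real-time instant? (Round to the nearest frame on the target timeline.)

Source frame index: (0×3600 + 54×60 + 29) × 60 + 19 = 196159.
Real time: 196159 / (60000/1001) = 196355159/60000 s.
Target frame: (196355159/60000) × (30) = 196355159/2000 ≈ 98177.580 → 98178.

frame 98178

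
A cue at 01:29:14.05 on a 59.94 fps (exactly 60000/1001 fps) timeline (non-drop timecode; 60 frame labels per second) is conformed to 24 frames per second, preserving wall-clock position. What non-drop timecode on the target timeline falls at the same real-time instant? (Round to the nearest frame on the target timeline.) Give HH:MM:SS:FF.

01:29:19:10

Source frame index: (1×3600 + 29×60 + 14) × 60 + 5 = 321245.
Real time: 321245 / (60000/1001) = 64313249/12000 s.
Target frame: (64313249/12000) × (24) = 64313249/500 ≈ 128626.498 → 128626.
At 24 labels/s: frame 128626 → 01:29:19:10.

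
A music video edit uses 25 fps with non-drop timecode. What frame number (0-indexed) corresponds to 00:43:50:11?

Total seconds to the label: (0 × 3600 + 43 × 60 + 50) = 2630.
Frame index = 2630 × 25 + 11 = 65761.

65761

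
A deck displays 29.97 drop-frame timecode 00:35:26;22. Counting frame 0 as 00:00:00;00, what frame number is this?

63738

Complete 10-minute blocks: 3, each 17982 frames → 53946.
Remaining 5 whole minutes in the current block: 1800 + 4 × 1798 = 8992 frames.
Within the current minute: 26 × 30 + 22 − 2 = 800 (labels ;00/;01 skipped at this minute). Total = 53946 + 8992 + 800 = 63738.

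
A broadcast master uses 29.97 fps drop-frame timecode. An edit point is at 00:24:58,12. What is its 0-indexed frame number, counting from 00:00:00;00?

Complete 10-minute blocks: 2, each 17982 frames → 35964.
Remaining 4 whole minutes in the current block: 1800 + 3 × 1798 = 7194 frames.
Within the current minute: 58 × 30 + 12 − 2 = 1750 (labels ;00/;01 skipped at this minute). Total = 35964 + 7194 + 1750 = 44908.

44908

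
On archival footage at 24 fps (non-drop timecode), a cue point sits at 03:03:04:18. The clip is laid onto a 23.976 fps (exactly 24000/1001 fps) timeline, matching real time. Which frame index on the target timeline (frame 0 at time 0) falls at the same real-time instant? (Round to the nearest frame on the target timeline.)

frame 263371

Source frame index: (3×3600 + 3×60 + 4) × 24 + 18 = 263634.
Real time: 263634 / (24) = 43939/4 s.
Target frame: (43939/4) × (24000/1001) = 37662000/143 ≈ 263370.629 → 263371.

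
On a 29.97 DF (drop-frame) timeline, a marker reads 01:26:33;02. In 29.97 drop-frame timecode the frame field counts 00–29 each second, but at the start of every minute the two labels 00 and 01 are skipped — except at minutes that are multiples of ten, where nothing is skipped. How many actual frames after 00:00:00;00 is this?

Complete 10-minute blocks: 8, each 17982 frames → 143856.
Remaining 6 whole minutes in the current block: 1800 + 5 × 1798 = 10790 frames.
Within the current minute: 33 × 30 + 2 − 2 = 990 (labels ;00/;01 skipped at this minute). Total = 143856 + 10790 + 990 = 155636.

155636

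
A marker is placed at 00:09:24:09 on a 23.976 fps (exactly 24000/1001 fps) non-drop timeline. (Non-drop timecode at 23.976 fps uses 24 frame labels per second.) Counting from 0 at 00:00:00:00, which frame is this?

Total seconds to the label: (0 × 3600 + 9 × 60 + 24) = 564.
Frame index = 564 × 24 + 9 = 13545.

frame 13545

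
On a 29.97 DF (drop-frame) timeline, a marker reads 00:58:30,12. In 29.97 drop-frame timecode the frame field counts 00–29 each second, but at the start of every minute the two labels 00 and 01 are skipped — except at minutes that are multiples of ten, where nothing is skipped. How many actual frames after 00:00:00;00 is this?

105206

As if non-drop at 30 labels/s: (0 × 3600 + 58 × 60 + 30) × 30 + 12 = 105312.
Minute boundaries passed: 58; those not divisible by 10: 58 − 5 = 53; dropped labels = 2 × 53 = 106.
Actual frame index = 105312 − 106 = 105206.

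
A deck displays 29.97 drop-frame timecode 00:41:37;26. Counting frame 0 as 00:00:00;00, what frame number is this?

74862

As if non-drop at 30 labels/s: (0 × 3600 + 41 × 60 + 37) × 30 + 26 = 74936.
Minute boundaries passed: 41; those not divisible by 10: 41 − 4 = 37; dropped labels = 2 × 37 = 74.
Actual frame index = 74936 − 74 = 74862.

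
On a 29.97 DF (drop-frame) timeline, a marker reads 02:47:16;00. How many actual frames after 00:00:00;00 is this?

300778

Complete 10-minute blocks: 16, each 17982 frames → 287712.
Remaining 7 whole minutes in the current block: 1800 + 6 × 1798 = 12588 frames.
Within the current minute: 16 × 30 + 0 − 2 = 478 (labels ;00/;01 skipped at this minute). Total = 287712 + 12588 + 478 = 300778.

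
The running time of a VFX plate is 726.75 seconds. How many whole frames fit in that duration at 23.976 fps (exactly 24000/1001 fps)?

17424 frames

Frames = 726.75 × 24000/1001 = 17442000/1001 ≈ 17424.5754.
Complete frames: 17424.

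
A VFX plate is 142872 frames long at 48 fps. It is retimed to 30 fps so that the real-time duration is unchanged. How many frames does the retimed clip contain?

89295 frames

Target frames = source frames × (target rate / source rate) = 142872 × (30)/(48) = 142872 × 5/8 = 89295.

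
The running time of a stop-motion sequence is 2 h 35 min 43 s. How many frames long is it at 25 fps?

2 h 35 min 43 s = 9343 s.
Frames = 9343 × 25 = 233575.

233575 frames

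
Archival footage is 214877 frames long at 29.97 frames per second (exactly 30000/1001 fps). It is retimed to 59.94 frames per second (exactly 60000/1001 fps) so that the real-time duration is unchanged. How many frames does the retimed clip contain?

Frames at target rate = 214877 × (60000/1001) / (30000/1001) = 429754.

429754 frames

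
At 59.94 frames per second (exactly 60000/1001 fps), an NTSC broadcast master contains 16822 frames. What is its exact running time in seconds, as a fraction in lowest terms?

Running time = 16822 ÷ (60000/1001) = 16822 × 1001/60000 = 8419411/30000 s.

8419411/30000 seconds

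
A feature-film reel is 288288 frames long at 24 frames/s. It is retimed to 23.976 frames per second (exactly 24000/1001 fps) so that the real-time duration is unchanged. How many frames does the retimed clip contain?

Target frames = source frames × (target rate / source rate) = 288288 × (24000/1001)/(24) = 288288 × 1000/1001 = 288000.

288000 frames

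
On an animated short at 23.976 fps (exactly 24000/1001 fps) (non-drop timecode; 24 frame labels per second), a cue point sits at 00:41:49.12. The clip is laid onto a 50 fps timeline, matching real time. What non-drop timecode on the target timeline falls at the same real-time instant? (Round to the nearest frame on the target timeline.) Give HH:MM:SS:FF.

Source frame index: (0×3600 + 41×60 + 49) × 24 + 12 = 60228.
Real time: 60228 / (24000/1001) = 5024019/2000 s.
Target frame: (5024019/2000) × (50) = 5024019/40 ≈ 125600.475 → 125600.
At 50 labels/s: frame 125600 → 00:41:52:00.

00:41:52:00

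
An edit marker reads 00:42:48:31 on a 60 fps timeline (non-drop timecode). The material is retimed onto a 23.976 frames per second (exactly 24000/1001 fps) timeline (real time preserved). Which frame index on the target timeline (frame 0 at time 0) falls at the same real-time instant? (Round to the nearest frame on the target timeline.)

frame 61583

Source frame index: (0×3600 + 42×60 + 48) × 60 + 31 = 154111.
Real time: 154111 / (60) = 154111/60 s.
Target frame: (154111/60) × (24000/1001) = 61644400/1001 ≈ 61582.817 → 61583.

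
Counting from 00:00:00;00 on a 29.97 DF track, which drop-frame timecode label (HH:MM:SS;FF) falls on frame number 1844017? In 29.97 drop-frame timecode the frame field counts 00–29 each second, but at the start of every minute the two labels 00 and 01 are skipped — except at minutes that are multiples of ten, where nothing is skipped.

17:05:28;23

Ten DF minutes hold 17982 frames, so frame 1844017 lies in block 102 (frames 1834164–1852145) with 9853 frames into that block.
The block's first minute is 1800 frames and the rest 1798 each; 9853 frames reaches minute 5, so 102 × 18 + 5 × 2 = 1846 labels have been skipped so far.
Adding those back, label number 1844017 + 1846 = 1845863 at 30 labels/s is 61528 s + 23 f = 17 h 5 min 28 s frame 23, i.e. 17:05:28;23.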